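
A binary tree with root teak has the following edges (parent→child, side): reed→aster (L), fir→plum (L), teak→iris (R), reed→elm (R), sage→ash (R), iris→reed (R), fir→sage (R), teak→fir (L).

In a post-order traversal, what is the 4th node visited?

Post-order visits the left subtree, then the right subtree, then the node.
At teak: go left to fir.
  At fir: go left to plum.
    plum is a leaf — visit plum.
  At fir: go right to sage.
    At sage: no left child.
    At sage: go right to ash.
      ash is a leaf — visit ash.
    Visit sage.
  Visit fir.
At teak: go right to iris.
  At iris: no left child.
  At iris: go right to reed.
    At reed: go left to aster.
      aster is a leaf — visit aster.
    At reed: go right to elm.
      elm is a leaf — visit elm.
    Visit reed.
  Visit iris.
Visit teak.
Full post-order sequence: plum, ash, sage, fir, aster, elm, reed, iris, teak.

fir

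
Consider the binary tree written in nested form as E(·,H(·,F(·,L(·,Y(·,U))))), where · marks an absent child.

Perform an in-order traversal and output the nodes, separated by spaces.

In-order visits the left subtree, then the node, then the right subtree.
At E: no left child.
Visit E.
At E: go right to H.
  At H: no left child.
  Visit H.
  At H: go right to F.
    At F: no left child.
    Visit F.
    At F: go right to L.
      At L: no left child.
      Visit L.
      At L: go right to Y.
        At Y: no left child.
        Visit Y.
        At Y: go right to U.
          U is a leaf — visit U.

E H F L Y U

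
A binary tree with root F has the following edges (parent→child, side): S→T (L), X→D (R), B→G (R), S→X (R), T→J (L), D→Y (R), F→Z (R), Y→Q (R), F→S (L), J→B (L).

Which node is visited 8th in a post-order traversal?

Post-order visits the left subtree, then the right subtree, then the node.
At F: go left to S.
  At S: go left to T.
    At T: go left to J.
      At J: go left to B.
        At B: no left child.
        At B: go right to G.
          G is a leaf — visit G.
        Visit B.
      At J: no right child.
      Visit J.
    At T: no right child.
    Visit T.
  At S: go right to X.
    At X: no left child.
    At X: go right to D.
      At D: no left child.
      At D: go right to Y.
        At Y: no left child.
        At Y: go right to Q.
          Q is a leaf — visit Q.
        Visit Y.
      Visit D.
    Visit X.
  Visit S.
At F: go right to Z.
  Z is a leaf — visit Z.
Visit F.
Full post-order sequence: G, B, J, T, Q, Y, D, X, S, Z, F.

X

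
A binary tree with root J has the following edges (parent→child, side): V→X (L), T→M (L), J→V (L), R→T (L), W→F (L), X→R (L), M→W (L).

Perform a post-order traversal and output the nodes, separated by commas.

F, W, M, T, R, X, V, J

Post-order visits the left subtree, then the right subtree, then the node.
At J: go left to V.
  At V: go left to X.
    At X: go left to R.
      At R: go left to T.
        At T: go left to M.
          At M: go left to W.
            At W: go left to F.
              F is a leaf — visit F.
            At W: no right child.
            Visit W.
          At M: no right child.
          Visit M.
        At T: no right child.
        Visit T.
      At R: no right child.
      Visit R.
    At X: no right child.
    Visit X.
  At V: no right child.
  Visit V.
At J: no right child.
Visit J.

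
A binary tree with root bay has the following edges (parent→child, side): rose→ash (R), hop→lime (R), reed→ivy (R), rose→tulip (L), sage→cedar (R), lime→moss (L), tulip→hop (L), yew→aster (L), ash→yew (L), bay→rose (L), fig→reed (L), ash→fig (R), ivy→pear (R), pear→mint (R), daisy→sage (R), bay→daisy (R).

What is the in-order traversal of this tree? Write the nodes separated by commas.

hop, moss, lime, tulip, rose, aster, yew, ash, reed, ivy, pear, mint, fig, bay, daisy, sage, cedar

In-order visits the left subtree, then the node, then the right subtree.
At bay: go left to rose.
  At rose: go left to tulip.
    At tulip: go left to hop.
      At hop: no left child.
      Visit hop.
      At hop: go right to lime.
        At lime: go left to moss.
          moss is a leaf — visit moss.
        Visit lime.
        At lime: no right child.
    Visit tulip.
    At tulip: no right child.
  Visit rose.
  At rose: go right to ash.
    At ash: go left to yew.
      At yew: go left to aster.
        aster is a leaf — visit aster.
      Visit yew.
      At yew: no right child.
    Visit ash.
    At ash: go right to fig.
      At fig: go left to reed.
        At reed: no left child.
        Visit reed.
        At reed: go right to ivy.
          At ivy: no left child.
          Visit ivy.
          At ivy: go right to pear.
            At pear: no left child.
            Visit pear.
            At pear: go right to mint.
              mint is a leaf — visit mint.
      Visit fig.
      At fig: no right child.
Visit bay.
At bay: go right to daisy.
  At daisy: no left child.
  Visit daisy.
  At daisy: go right to sage.
    At sage: no left child.
    Visit sage.
    At sage: go right to cedar.
      cedar is a leaf — visit cedar.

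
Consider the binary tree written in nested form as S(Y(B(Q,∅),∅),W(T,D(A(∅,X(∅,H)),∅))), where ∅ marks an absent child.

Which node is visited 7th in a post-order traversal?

Post-order visits the left subtree, then the right subtree, then the node.
At S: go left to Y.
  At Y: go left to B.
    At B: go left to Q.
      Q is a leaf — visit Q.
    At B: no right child.
    Visit B.
  At Y: no right child.
  Visit Y.
At S: go right to W.
  At W: go left to T.
    T is a leaf — visit T.
  At W: go right to D.
    At D: go left to A.
      At A: no left child.
      At A: go right to X.
        At X: no left child.
        At X: go right to H.
          H is a leaf — visit H.
        Visit X.
      Visit A.
    At D: no right child.
    Visit D.
  Visit W.
Visit S.
Full post-order sequence: Q, B, Y, T, H, X, A, D, W, S.

A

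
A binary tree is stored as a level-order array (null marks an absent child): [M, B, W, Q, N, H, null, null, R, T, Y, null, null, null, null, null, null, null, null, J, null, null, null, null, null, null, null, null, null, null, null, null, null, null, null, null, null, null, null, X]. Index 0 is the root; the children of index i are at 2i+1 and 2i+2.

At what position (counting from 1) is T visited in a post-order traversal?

5

Post-order visits the left subtree, then the right subtree, then the node.
At M: go left to B.
  At B: go left to Q.
    At Q: no left child.
    At Q: go right to R.
      R is a leaf — visit R.
    Visit Q.
  At B: go right to N.
    At N: go left to T.
      At T: go left to J.
        At J: go left to X.
          X is a leaf — visit X.
        At J: no right child.
        Visit J.
      At T: no right child.
      Visit T.
    At N: go right to Y.
      Y is a leaf — visit Y.
    Visit N.
  Visit B.
At M: go right to W.
  At W: go left to H.
    H is a leaf — visit H.
  At W: no right child.
  Visit W.
Visit M.
Full post-order sequence: R, Q, X, J, T, Y, N, B, H, W, M.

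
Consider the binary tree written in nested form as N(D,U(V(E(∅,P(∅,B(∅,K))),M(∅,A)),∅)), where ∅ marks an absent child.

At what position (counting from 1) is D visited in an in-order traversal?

In-order visits the left subtree, then the node, then the right subtree.
At N: go left to D.
  D is a leaf — visit D.
Visit N.
At N: go right to U.
  At U: go left to V.
    At V: go left to E.
      At E: no left child.
      Visit E.
      At E: go right to P.
        At P: no left child.
        Visit P.
        At P: go right to B.
          At B: no left child.
          Visit B.
          At B: go right to K.
            K is a leaf — visit K.
    Visit V.
    At V: go right to M.
      At M: no left child.
      Visit M.
      At M: go right to A.
        A is a leaf — visit A.
  Visit U.
  At U: no right child.
Full in-order sequence: D, N, E, P, B, K, V, M, A, U.

1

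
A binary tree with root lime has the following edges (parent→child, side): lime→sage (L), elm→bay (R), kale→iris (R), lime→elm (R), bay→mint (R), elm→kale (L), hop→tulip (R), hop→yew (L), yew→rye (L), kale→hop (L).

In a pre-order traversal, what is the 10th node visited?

bay

Pre-order visits the node, then its left subtree, then its right subtree.
Visit lime.
At lime: go left to sage.
  sage is a leaf — visit sage.
At lime: go right to elm.
  Visit elm.
  At elm: go left to kale.
    Visit kale.
    At kale: go left to hop.
      Visit hop.
      At hop: go left to yew.
        Visit yew.
        At yew: go left to rye.
          rye is a leaf — visit rye.
        At yew: no right child.
      At hop: go right to tulip.
        tulip is a leaf — visit tulip.
    At kale: go right to iris.
      iris is a leaf — visit iris.
  At elm: go right to bay.
    Visit bay.
    At bay: no left child.
    At bay: go right to mint.
      mint is a leaf — visit mint.
Full pre-order sequence: lime, sage, elm, kale, hop, yew, rye, tulip, iris, bay, mint.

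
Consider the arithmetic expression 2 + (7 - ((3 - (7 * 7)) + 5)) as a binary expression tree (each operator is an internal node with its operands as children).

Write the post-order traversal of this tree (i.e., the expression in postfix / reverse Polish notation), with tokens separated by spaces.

Post-order on an expression tree gives postfix notation: for each operator, emit left operand, right operand, then the operator.

2 7 3 7 7 * - 5 + - +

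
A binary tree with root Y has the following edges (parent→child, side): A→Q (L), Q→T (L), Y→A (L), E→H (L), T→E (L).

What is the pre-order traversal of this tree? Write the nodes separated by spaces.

Y A Q T E H

Pre-order visits the node, then its left subtree, then its right subtree.
Visit Y.
At Y: go left to A.
  Visit A.
  At A: go left to Q.
    Visit Q.
    At Q: go left to T.
      Visit T.
      At T: go left to E.
        Visit E.
        At E: go left to H.
          H is a leaf — visit H.
        At E: no right child.
      At T: no right child.
    At Q: no right child.
  At A: no right child.
At Y: no right child.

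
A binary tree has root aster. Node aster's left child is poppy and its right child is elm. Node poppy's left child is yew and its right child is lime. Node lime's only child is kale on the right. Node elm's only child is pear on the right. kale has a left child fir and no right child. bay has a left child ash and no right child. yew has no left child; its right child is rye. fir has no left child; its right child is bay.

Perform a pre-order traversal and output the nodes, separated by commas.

Pre-order visits the node, then its left subtree, then its right subtree.
Visit aster.
At aster: go left to poppy.
  Visit poppy.
  At poppy: go left to yew.
    Visit yew.
    At yew: no left child.
    At yew: go right to rye.
      rye is a leaf — visit rye.
  At poppy: go right to lime.
    Visit lime.
    At lime: no left child.
    At lime: go right to kale.
      Visit kale.
      At kale: go left to fir.
        Visit fir.
        At fir: no left child.
        At fir: go right to bay.
          Visit bay.
          At bay: go left to ash.
            ash is a leaf — visit ash.
          At bay: no right child.
      At kale: no right child.
At aster: go right to elm.
  Visit elm.
  At elm: no left child.
  At elm: go right to pear.
    pear is a leaf — visit pear.

aster, poppy, yew, rye, lime, kale, fir, bay, ash, elm, pear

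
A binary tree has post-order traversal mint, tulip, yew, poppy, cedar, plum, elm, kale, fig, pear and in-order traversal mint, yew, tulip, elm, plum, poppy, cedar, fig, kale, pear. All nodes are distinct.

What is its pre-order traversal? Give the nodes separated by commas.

The last element of post-order is the root; it splits in-order into left and right subtrees.
Root pear: left subtree has 9 nodes {mint, yew, tulip, elm, plum, poppy, cedar, fig, kale}, right has 0 { }.
  Root fig: left subtree has 7 nodes {mint, yew, tulip, elm, plum, poppy, cedar}, right has 1 {kale}.
    Root elm: left subtree has 3 nodes {mint, yew, tulip}, right has 3 {plum, poppy, cedar}.
      Root yew: left subtree has 1 node {mint}, right has 1 {tulip}.
      Root plum: left subtree has 0 nodes { }, right has 2 {poppy, cedar}.
        Root cedar: left subtree has 1 node {poppy}, right has 0 { }.

pear, fig, elm, yew, mint, tulip, plum, cedar, poppy, kale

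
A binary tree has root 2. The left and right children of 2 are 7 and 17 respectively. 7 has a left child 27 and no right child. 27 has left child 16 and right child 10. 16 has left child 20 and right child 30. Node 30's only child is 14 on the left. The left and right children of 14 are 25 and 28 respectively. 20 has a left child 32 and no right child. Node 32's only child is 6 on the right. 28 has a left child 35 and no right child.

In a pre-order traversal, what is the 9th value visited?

14

Pre-order visits the node, then its left subtree, then its right subtree.
Visit 2.
At 2: go left to 7.
  Visit 7.
  At 7: go left to 27.
    Visit 27.
    At 27: go left to 16.
      Visit 16.
      At 16: go left to 20.
        Visit 20.
        At 20: go left to 32.
          Visit 32.
          At 32: no left child.
          At 32: go right to 6.
            6 is a leaf — visit 6.
        At 20: no right child.
      At 16: go right to 30.
        Visit 30.
        At 30: go left to 14.
          Visit 14.
          At 14: go left to 25.
            25 is a leaf — visit 25.
          At 14: go right to 28.
            Visit 28.
            At 28: go left to 35.
              35 is a leaf — visit 35.
            At 28: no right child.
        At 30: no right child.
    At 27: go right to 10.
      10 is a leaf — visit 10.
  At 7: no right child.
At 2: go right to 17.
  17 is a leaf — visit 17.
Full pre-order sequence: 2, 7, 27, 16, 20, 32, 6, 30, 14, 25, 28, 35, 10, 17.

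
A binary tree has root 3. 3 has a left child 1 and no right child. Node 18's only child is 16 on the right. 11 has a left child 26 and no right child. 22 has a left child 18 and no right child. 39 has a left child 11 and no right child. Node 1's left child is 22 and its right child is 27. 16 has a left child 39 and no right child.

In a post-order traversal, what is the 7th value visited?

27

Post-order visits the left subtree, then the right subtree, then the node.
At 3: go left to 1.
  At 1: go left to 22.
    At 22: go left to 18.
      At 18: no left child.
      At 18: go right to 16.
        At 16: go left to 39.
          At 39: go left to 11.
            At 11: go left to 26.
              26 is a leaf — visit 26.
            At 11: no right child.
            Visit 11.
          At 39: no right child.
          Visit 39.
        At 16: no right child.
        Visit 16.
      Visit 18.
    At 22: no right child.
    Visit 22.
  At 1: go right to 27.
    27 is a leaf — visit 27.
  Visit 1.
At 3: no right child.
Visit 3.
Full post-order sequence: 26, 11, 39, 16, 18, 22, 27, 1, 3.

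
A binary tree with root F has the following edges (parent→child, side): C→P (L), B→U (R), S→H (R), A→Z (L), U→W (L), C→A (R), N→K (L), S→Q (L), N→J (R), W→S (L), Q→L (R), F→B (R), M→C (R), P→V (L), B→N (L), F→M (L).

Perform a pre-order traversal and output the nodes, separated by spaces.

F M C P V A Z B N K J U W S Q L H

Pre-order visits the node, then its left subtree, then its right subtree.
Visit F.
At F: go left to M.
  Visit M.
  At M: no left child.
  At M: go right to C.
    Visit C.
    At C: go left to P.
      Visit P.
      At P: go left to V.
        V is a leaf — visit V.
      At P: no right child.
    At C: go right to A.
      Visit A.
      At A: go left to Z.
        Z is a leaf — visit Z.
      At A: no right child.
At F: go right to B.
  Visit B.
  At B: go left to N.
    Visit N.
    At N: go left to K.
      K is a leaf — visit K.
    At N: go right to J.
      J is a leaf — visit J.
  At B: go right to U.
    Visit U.
    At U: go left to W.
      Visit W.
      At W: go left to S.
        Visit S.
        At S: go left to Q.
          Visit Q.
          At Q: no left child.
          At Q: go right to L.
            L is a leaf — visit L.
        At S: go right to H.
          H is a leaf — visit H.
      At W: no right child.
    At U: no right child.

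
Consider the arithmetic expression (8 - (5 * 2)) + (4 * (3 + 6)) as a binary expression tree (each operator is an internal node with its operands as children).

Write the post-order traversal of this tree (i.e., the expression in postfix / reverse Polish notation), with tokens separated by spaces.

8 5 2 * - 4 3 6 + * +

Post-order on an expression tree gives postfix notation: for each operator, emit left operand, right operand, then the operator.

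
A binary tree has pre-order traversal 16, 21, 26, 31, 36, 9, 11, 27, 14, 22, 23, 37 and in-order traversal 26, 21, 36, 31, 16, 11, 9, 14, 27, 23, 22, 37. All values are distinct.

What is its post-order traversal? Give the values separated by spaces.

26 36 31 21 11 14 23 37 22 27 9 16

The first element of pre-order is the root; it splits in-order into left and right subtrees.
Root 16: left subtree has 4 nodes {26, 21, 36, 31}, right has 7 {11, 9, 14, 27, 23, 22, 37}.
  Root 21: left subtree has 1 node {26}, right has 2 {36, 31}.
    Root 31: left subtree has 1 node {36}, right has 0 { }.
  Root 9: left subtree has 1 node {11}, right has 5 {14, 27, 23, 22, 37}.
    Root 27: left subtree has 1 node {14}, right has 3 {23, 22, 37}.
      Root 22: left subtree has 1 node {23}, right has 1 {37}.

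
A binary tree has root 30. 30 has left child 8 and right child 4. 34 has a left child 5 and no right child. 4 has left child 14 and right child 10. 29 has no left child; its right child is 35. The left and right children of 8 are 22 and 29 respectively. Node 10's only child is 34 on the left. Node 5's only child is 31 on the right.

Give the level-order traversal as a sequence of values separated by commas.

30, 8, 4, 22, 29, 14, 10, 35, 34, 5, 31

Level-order visits nodes level by level from the root, left to right within each level.
Level 0: 30
Level 1: 8, 4
Level 2: 22, 29, 14, 10
Level 3: 35, 34
Level 4: 5
Level 5: 31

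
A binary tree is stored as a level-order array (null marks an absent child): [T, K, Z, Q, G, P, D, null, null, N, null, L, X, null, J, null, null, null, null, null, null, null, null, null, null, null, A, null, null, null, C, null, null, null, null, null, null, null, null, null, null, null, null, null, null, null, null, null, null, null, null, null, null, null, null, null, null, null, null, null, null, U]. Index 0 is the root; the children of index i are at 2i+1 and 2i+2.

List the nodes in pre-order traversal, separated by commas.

T, K, Q, G, N, Z, P, L, X, A, D, J, C, U

Pre-order visits the node, then its left subtree, then its right subtree.
Visit T.
At T: go left to K.
  Visit K.
  At K: go left to Q.
    Q is a leaf — visit Q.
  At K: go right to G.
    Visit G.
    At G: go left to N.
      N is a leaf — visit N.
    At G: no right child.
At T: go right to Z.
  Visit Z.
  At Z: go left to P.
    Visit P.
    At P: go left to L.
      L is a leaf — visit L.
    At P: go right to X.
      Visit X.
      At X: no left child.
      At X: go right to A.
        A is a leaf — visit A.
  At Z: go right to D.
    Visit D.
    At D: no left child.
    At D: go right to J.
      Visit J.
      At J: no left child.
      At J: go right to C.
        Visit C.
        At C: go left to U.
          U is a leaf — visit U.
        At C: no right child.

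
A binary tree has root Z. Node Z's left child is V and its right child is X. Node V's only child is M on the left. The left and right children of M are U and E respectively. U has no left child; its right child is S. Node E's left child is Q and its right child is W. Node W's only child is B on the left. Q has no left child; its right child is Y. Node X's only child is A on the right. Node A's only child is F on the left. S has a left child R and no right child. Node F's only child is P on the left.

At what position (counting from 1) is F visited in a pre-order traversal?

14

Pre-order visits the node, then its left subtree, then its right subtree.
Visit Z.
At Z: go left to V.
  Visit V.
  At V: go left to M.
    Visit M.
    At M: go left to U.
      Visit U.
      At U: no left child.
      At U: go right to S.
        Visit S.
        At S: go left to R.
          R is a leaf — visit R.
        At S: no right child.
    At M: go right to E.
      Visit E.
      At E: go left to Q.
        Visit Q.
        At Q: no left child.
        At Q: go right to Y.
          Y is a leaf — visit Y.
      At E: go right to W.
        Visit W.
        At W: go left to B.
          B is a leaf — visit B.
        At W: no right child.
  At V: no right child.
At Z: go right to X.
  Visit X.
  At X: no left child.
  At X: go right to A.
    Visit A.
    At A: go left to F.
      Visit F.
      At F: go left to P.
        P is a leaf — visit P.
      At F: no right child.
    At A: no right child.
Full pre-order sequence: Z, V, M, U, S, R, E, Q, Y, W, B, X, A, F, P.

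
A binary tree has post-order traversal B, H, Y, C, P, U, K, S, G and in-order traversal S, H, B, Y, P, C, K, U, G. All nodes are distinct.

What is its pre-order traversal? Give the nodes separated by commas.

The last element of post-order is the root; it splits in-order into left and right subtrees.
Root G: left subtree has 8 nodes {S, H, B, Y, P, C, K, U}, right has 0 { }.
  Root S: left subtree has 0 nodes { }, right has 7 {H, B, Y, P, C, K, U}.
    Root K: left subtree has 5 nodes {H, B, Y, P, C}, right has 1 {U}.
      Root P: left subtree has 3 nodes {H, B, Y}, right has 1 {C}.
        Root Y: left subtree has 2 nodes {H, B}, right has 0 { }.
          Root H: left subtree has 0 nodes { }, right has 1 {B}.

G, S, K, P, Y, H, B, C, U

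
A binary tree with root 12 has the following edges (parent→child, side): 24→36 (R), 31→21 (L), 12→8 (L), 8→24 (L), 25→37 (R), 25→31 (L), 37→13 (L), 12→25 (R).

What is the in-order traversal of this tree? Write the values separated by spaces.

In-order visits the left subtree, then the node, then the right subtree.
At 12: go left to 8.
  At 8: go left to 24.
    At 24: no left child.
    Visit 24.
    At 24: go right to 36.
      36 is a leaf — visit 36.
  Visit 8.
  At 8: no right child.
Visit 12.
At 12: go right to 25.
  At 25: go left to 31.
    At 31: go left to 21.
      21 is a leaf — visit 21.
    Visit 31.
    At 31: no right child.
  Visit 25.
  At 25: go right to 37.
    At 37: go left to 13.
      13 is a leaf — visit 13.
    Visit 37.
    At 37: no right child.

24 36 8 12 21 31 25 13 37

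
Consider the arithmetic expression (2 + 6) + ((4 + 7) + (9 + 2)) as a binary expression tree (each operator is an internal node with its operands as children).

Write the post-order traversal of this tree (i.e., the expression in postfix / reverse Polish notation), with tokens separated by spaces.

2 6 + 4 7 + 9 2 + + +

Post-order on an expression tree gives postfix notation: for each operator, emit left operand, right operand, then the operator.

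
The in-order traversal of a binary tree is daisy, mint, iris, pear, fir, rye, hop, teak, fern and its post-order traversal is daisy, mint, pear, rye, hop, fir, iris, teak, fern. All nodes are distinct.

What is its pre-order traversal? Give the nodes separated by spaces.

The last element of post-order is the root; it splits in-order into left and right subtrees.
Root fern: left subtree has 8 nodes {daisy, mint, iris, pear, fir, rye, hop, teak}, right has 0 { }.
  Root teak: left subtree has 7 nodes {daisy, mint, iris, pear, fir, rye, hop}, right has 0 { }.
    Root iris: left subtree has 2 nodes {daisy, mint}, right has 4 {pear, fir, rye, hop}.
      Root mint: left subtree has 1 node {daisy}, right has 0 { }.
      Root fir: left subtree has 1 node {pear}, right has 2 {rye, hop}.
        Root hop: left subtree has 1 node {rye}, right has 0 { }.

fern teak iris mint daisy fir pear hop rye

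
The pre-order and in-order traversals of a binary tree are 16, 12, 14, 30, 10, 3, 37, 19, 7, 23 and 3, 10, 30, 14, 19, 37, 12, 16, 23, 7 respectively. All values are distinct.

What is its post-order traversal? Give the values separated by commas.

The first element of pre-order is the root; it splits in-order into left and right subtrees.
Root 16: left subtree has 7 nodes {3, 10, 30, 14, 19, 37, 12}, right has 2 {23, 7}.
  Root 12: left subtree has 6 nodes {3, 10, 30, 14, 19, 37}, right has 0 { }.
    Root 14: left subtree has 3 nodes {3, 10, 30}, right has 2 {19, 37}.
      Root 30: left subtree has 2 nodes {3, 10}, right has 0 { }.
        Root 10: left subtree has 1 node {3}, right has 0 { }.
      Root 37: left subtree has 1 node {19}, right has 0 { }.
  Root 7: left subtree has 1 node {23}, right has 0 { }.

3, 10, 30, 19, 37, 14, 12, 23, 7, 16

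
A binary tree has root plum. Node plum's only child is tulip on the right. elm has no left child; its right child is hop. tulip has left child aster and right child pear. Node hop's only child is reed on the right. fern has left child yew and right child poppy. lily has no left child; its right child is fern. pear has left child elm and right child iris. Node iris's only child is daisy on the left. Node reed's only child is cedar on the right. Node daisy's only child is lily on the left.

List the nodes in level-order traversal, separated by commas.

Level-order visits nodes level by level from the root, left to right within each level.
Level 0: plum
Level 1: tulip
Level 2: aster, pear
Level 3: elm, iris
Level 4: hop, daisy
Level 5: reed, lily
Level 6: cedar, fern
Level 7: yew, poppy

plum, tulip, aster, pear, elm, iris, hop, daisy, reed, lily, cedar, fern, yew, poppy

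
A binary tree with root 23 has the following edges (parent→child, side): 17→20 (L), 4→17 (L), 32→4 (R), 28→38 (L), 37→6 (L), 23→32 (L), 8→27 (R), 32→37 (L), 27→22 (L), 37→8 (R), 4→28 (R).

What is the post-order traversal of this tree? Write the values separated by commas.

Post-order visits the left subtree, then the right subtree, then the node.
At 23: go left to 32.
  At 32: go left to 37.
    At 37: go left to 6.
      6 is a leaf — visit 6.
    At 37: go right to 8.
      At 8: no left child.
      At 8: go right to 27.
        At 27: go left to 22.
          22 is a leaf — visit 22.
        At 27: no right child.
        Visit 27.
      Visit 8.
    Visit 37.
  At 32: go right to 4.
    At 4: go left to 17.
      At 17: go left to 20.
        20 is a leaf — visit 20.
      At 17: no right child.
      Visit 17.
    At 4: go right to 28.
      At 28: go left to 38.
        38 is a leaf — visit 38.
      At 28: no right child.
      Visit 28.
    Visit 4.
  Visit 32.
At 23: no right child.
Visit 23.

6, 22, 27, 8, 37, 20, 17, 38, 28, 4, 32, 23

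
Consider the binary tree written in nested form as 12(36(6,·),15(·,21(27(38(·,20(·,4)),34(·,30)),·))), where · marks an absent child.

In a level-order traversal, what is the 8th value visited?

Level-order visits nodes level by level from the root, left to right within each level.
Level 0: 12
Level 1: 36, 15
Level 2: 6, 21
Level 3: 27
Level 4: 38, 34
Level 5: 20, 30
Level 6: 4
Full level-order sequence: 12, 36, 15, 6, 21, 27, 38, 34, 20, 30, 4.

34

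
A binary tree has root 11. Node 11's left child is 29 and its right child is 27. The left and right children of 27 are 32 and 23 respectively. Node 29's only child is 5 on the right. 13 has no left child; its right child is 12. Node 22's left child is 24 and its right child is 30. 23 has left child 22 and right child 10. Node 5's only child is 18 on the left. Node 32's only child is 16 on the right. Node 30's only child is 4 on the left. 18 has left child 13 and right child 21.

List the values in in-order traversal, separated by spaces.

In-order visits the left subtree, then the node, then the right subtree.
At 11: go left to 29.
  At 29: no left child.
  Visit 29.
  At 29: go right to 5.
    At 5: go left to 18.
      At 18: go left to 13.
        At 13: no left child.
        Visit 13.
        At 13: go right to 12.
          12 is a leaf — visit 12.
      Visit 18.
      At 18: go right to 21.
        21 is a leaf — visit 21.
    Visit 5.
    At 5: no right child.
Visit 11.
At 11: go right to 27.
  At 27: go left to 32.
    At 32: no left child.
    Visit 32.
    At 32: go right to 16.
      16 is a leaf — visit 16.
  Visit 27.
  At 27: go right to 23.
    At 23: go left to 22.
      At 22: go left to 24.
        24 is a leaf — visit 24.
      Visit 22.
      At 22: go right to 30.
        At 30: go left to 4.
          4 is a leaf — visit 4.
        Visit 30.
        At 30: no right child.
    Visit 23.
    At 23: go right to 10.
      10 is a leaf — visit 10.

29 13 12 18 21 5 11 32 16 27 24 22 4 30 23 10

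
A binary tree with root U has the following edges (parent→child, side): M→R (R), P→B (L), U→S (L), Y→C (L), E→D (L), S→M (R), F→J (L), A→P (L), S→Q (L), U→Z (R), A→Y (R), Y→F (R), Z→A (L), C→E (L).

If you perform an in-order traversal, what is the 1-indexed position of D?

In-order visits the left subtree, then the node, then the right subtree.
At U: go left to S.
  At S: go left to Q.
    Q is a leaf — visit Q.
  Visit S.
  At S: go right to M.
    At M: no left child.
    Visit M.
    At M: go right to R.
      R is a leaf — visit R.
Visit U.
At U: go right to Z.
  At Z: go left to A.
    At A: go left to P.
      At P: go left to B.
        B is a leaf — visit B.
      Visit P.
      At P: no right child.
    Visit A.
    At A: go right to Y.
      At Y: go left to C.
        At C: go left to E.
          At E: go left to D.
            D is a leaf — visit D.
          Visit E.
          At E: no right child.
        Visit C.
        At C: no right child.
      Visit Y.
      At Y: go right to F.
        At F: go left to J.
          J is a leaf — visit J.
        Visit F.
        At F: no right child.
  Visit Z.
  At Z: no right child.
Full in-order sequence: Q, S, M, R, U, B, P, A, D, E, C, Y, J, F, Z.

9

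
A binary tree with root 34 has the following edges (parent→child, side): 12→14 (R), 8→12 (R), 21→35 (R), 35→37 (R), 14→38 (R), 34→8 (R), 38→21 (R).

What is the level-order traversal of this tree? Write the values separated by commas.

34, 8, 12, 14, 38, 21, 35, 37

Level-order visits nodes level by level from the root, left to right within each level.
Level 0: 34
Level 1: 8
Level 2: 12
Level 3: 14
Level 4: 38
Level 5: 21
Level 6: 35
Level 7: 37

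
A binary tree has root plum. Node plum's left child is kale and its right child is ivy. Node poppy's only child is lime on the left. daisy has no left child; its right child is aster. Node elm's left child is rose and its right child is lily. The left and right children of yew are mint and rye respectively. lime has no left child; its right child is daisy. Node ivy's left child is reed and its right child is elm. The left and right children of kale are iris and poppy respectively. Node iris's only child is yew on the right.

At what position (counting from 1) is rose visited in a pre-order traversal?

14

Pre-order visits the node, then its left subtree, then its right subtree.
Visit plum.
At plum: go left to kale.
  Visit kale.
  At kale: go left to iris.
    Visit iris.
    At iris: no left child.
    At iris: go right to yew.
      Visit yew.
      At yew: go left to mint.
        mint is a leaf — visit mint.
      At yew: go right to rye.
        rye is a leaf — visit rye.
  At kale: go right to poppy.
    Visit poppy.
    At poppy: go left to lime.
      Visit lime.
      At lime: no left child.
      At lime: go right to daisy.
        Visit daisy.
        At daisy: no left child.
        At daisy: go right to aster.
          aster is a leaf — visit aster.
    At poppy: no right child.
At plum: go right to ivy.
  Visit ivy.
  At ivy: go left to reed.
    reed is a leaf — visit reed.
  At ivy: go right to elm.
    Visit elm.
    At elm: go left to rose.
      rose is a leaf — visit rose.
    At elm: go right to lily.
      lily is a leaf — visit lily.
Full pre-order sequence: plum, kale, iris, yew, mint, rye, poppy, lime, daisy, aster, ivy, reed, elm, rose, lily.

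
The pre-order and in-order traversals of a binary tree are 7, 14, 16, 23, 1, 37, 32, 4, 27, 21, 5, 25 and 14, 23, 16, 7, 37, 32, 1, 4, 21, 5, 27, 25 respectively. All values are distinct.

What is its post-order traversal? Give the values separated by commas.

23, 16, 14, 32, 37, 5, 21, 25, 27, 4, 1, 7

The first element of pre-order is the root; it splits in-order into left and right subtrees.
Root 7: left subtree has 3 nodes {14, 23, 16}, right has 8 {37, 32, 1, 4, 21, 5, 27, 25}.
  Root 14: left subtree has 0 nodes { }, right has 2 {23, 16}.
    Root 16: left subtree has 1 node {23}, right has 0 { }.
  Root 1: left subtree has 2 nodes {37, 32}, right has 5 {4, 21, 5, 27, 25}.
    Root 37: left subtree has 0 nodes { }, right has 1 {32}.
    Root 4: left subtree has 0 nodes { }, right has 4 {21, 5, 27, 25}.
      Root 27: left subtree has 2 nodes {21, 5}, right has 1 {25}.
        Root 21: left subtree has 0 nodes { }, right has 1 {5}.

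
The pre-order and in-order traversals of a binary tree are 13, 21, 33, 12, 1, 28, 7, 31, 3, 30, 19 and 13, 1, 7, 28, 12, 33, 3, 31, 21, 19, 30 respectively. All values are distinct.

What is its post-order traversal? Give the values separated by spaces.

The first element of pre-order is the root; it splits in-order into left and right subtrees.
Root 13: left subtree has 0 nodes { }, right has 10 {1, 7, 28, 12, 33, 3, 31, 21, 19, 30}.
  Root 21: left subtree has 7 nodes {1, 7, 28, 12, 33, 3, 31}, right has 2 {19, 30}.
    Root 33: left subtree has 4 nodes {1, 7, 28, 12}, right has 2 {3, 31}.
      Root 12: left subtree has 3 nodes {1, 7, 28}, right has 0 { }.
        Root 1: left subtree has 0 nodes { }, right has 2 {7, 28}.
          Root 28: left subtree has 1 node {7}, right has 0 { }.
      Root 31: left subtree has 1 node {3}, right has 0 { }.
    Root 30: left subtree has 1 node {19}, right has 0 { }.

7 28 1 12 3 31 33 19 30 21 13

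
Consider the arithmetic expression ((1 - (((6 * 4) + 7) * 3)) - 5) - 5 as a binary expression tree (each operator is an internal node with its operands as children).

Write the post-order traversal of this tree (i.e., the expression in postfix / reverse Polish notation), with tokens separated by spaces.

Post-order on an expression tree gives postfix notation: for each operator, emit left operand, right operand, then the operator.

1 6 4 * 7 + 3 * - 5 - 5 -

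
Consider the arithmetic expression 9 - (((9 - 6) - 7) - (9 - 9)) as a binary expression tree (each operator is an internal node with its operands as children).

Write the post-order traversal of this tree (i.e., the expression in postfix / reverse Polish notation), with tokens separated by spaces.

Post-order on an expression tree gives postfix notation: for each operator, emit left operand, right operand, then the operator.

9 9 6 - 7 - 9 9 - - -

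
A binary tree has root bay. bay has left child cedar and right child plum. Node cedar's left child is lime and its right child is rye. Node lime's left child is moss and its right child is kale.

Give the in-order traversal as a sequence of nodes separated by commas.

In-order visits the left subtree, then the node, then the right subtree.
At bay: go left to cedar.
  At cedar: go left to lime.
    At lime: go left to moss.
      moss is a leaf — visit moss.
    Visit lime.
    At lime: go right to kale.
      kale is a leaf — visit kale.
  Visit cedar.
  At cedar: go right to rye.
    rye is a leaf — visit rye.
Visit bay.
At bay: go right to plum.
  plum is a leaf — visit plum.

moss, lime, kale, cedar, rye, bay, plum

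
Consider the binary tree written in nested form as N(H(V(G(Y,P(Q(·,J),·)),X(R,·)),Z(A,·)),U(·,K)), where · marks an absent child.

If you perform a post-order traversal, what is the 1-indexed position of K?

Post-order visits the left subtree, then the right subtree, then the node.
At N: go left to H.
  At H: go left to V.
    At V: go left to G.
      At G: go left to Y.
        Y is a leaf — visit Y.
      At G: go right to P.
        At P: go left to Q.
          At Q: no left child.
          At Q: go right to J.
            J is a leaf — visit J.
          Visit Q.
        At P: no right child.
        Visit P.
      Visit G.
    At V: go right to X.
      At X: go left to R.
        R is a leaf — visit R.
      At X: no right child.
      Visit X.
    Visit V.
  At H: go right to Z.
    At Z: go left to A.
      A is a leaf — visit A.
    At Z: no right child.
    Visit Z.
  Visit H.
At N: go right to U.
  At U: no left child.
  At U: go right to K.
    K is a leaf — visit K.
  Visit U.
Visit N.
Full post-order sequence: Y, J, Q, P, G, R, X, V, A, Z, H, K, U, N.

12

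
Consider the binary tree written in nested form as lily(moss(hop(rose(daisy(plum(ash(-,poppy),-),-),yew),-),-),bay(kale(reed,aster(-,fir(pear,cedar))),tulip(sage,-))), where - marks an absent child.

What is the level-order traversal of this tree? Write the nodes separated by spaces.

Level-order visits nodes level by level from the root, left to right within each level.
Level 0: lily
Level 1: moss, bay
Level 2: hop, kale, tulip
Level 3: rose, reed, aster, sage
Level 4: daisy, yew, fir
Level 5: plum, pear, cedar
Level 6: ash
Level 7: poppy

lily moss bay hop kale tulip rose reed aster sage daisy yew fir plum pear cedar ash poppy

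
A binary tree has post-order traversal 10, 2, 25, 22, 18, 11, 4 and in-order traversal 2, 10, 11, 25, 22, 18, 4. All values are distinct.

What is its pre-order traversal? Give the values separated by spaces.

4 11 2 10 18 22 25

The last element of post-order is the root; it splits in-order into left and right subtrees.
Root 4: left subtree has 6 nodes {2, 10, 11, 25, 22, 18}, right has 0 { }.
  Root 11: left subtree has 2 nodes {2, 10}, right has 3 {25, 22, 18}.
    Root 2: left subtree has 0 nodes { }, right has 1 {10}.
    Root 18: left subtree has 2 nodes {25, 22}, right has 0 { }.
      Root 22: left subtree has 1 node {25}, right has 0 { }.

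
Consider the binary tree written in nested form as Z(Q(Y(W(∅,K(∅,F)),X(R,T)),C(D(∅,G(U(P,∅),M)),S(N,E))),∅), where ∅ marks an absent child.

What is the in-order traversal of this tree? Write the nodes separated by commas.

In-order visits the left subtree, then the node, then the right subtree.
At Z: go left to Q.
  At Q: go left to Y.
    At Y: go left to W.
      At W: no left child.
      Visit W.
      At W: go right to K.
        At K: no left child.
        Visit K.
        At K: go right to F.
          F is a leaf — visit F.
    Visit Y.
    At Y: go right to X.
      At X: go left to R.
        R is a leaf — visit R.
      Visit X.
      At X: go right to T.
        T is a leaf — visit T.
  Visit Q.
  At Q: go right to C.
    At C: go left to D.
      At D: no left child.
      Visit D.
      At D: go right to G.
        At G: go left to U.
          At U: go left to P.
            P is a leaf — visit P.
          Visit U.
          At U: no right child.
        Visit G.
        At G: go right to M.
          M is a leaf — visit M.
    Visit C.
    At C: go right to S.
      At S: go left to N.
        N is a leaf — visit N.
      Visit S.
      At S: go right to E.
        E is a leaf — visit E.
Visit Z.
At Z: no right child.

W, K, F, Y, R, X, T, Q, D, P, U, G, M, C, N, S, E, Z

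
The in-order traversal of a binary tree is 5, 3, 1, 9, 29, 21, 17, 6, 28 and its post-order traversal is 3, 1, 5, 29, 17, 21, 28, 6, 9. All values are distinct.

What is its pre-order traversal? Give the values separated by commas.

The last element of post-order is the root; it splits in-order into left and right subtrees.
Root 9: left subtree has 3 nodes {5, 3, 1}, right has 5 {29, 21, 17, 6, 28}.
  Root 5: left subtree has 0 nodes { }, right has 2 {3, 1}.
    Root 1: left subtree has 1 node {3}, right has 0 { }.
  Root 6: left subtree has 3 nodes {29, 21, 17}, right has 1 {28}.
    Root 21: left subtree has 1 node {29}, right has 1 {17}.

9, 5, 1, 3, 6, 21, 29, 17, 28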